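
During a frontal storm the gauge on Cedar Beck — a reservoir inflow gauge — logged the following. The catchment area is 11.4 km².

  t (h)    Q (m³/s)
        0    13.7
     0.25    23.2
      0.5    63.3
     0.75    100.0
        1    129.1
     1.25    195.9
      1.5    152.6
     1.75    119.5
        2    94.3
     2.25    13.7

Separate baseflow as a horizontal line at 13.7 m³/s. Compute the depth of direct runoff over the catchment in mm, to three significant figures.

Direct runoff: 0.0, 9.5, 49.6, 86.3, 115.4, 182.2, 138.9, 105.8, 80.6, 0.0 m³/s; ΣQ_DR = 768.3 m³/s.
V = ΣQ_DR · Δt = 768.3 × 900 s = 6.915 × 10^5 m³.
Over A = 11.4 km², depth = V / A = 60.7 mm.

d ≈ 60.7 mm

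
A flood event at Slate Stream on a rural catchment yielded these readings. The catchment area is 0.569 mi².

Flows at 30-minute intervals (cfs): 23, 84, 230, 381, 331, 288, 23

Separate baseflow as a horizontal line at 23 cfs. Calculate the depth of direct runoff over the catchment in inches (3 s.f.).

Direct runoff: 0.0, 61.0, 207.0, 358.0, 308.0, 265.0, 0.0 cfs; ΣQ_DR = 1199 cfs.
V = ΣQ_DR · Δt = 1199 × 1800 s = 2.158 × 10^6 ft³.
Over A = 0.569 mi², depth = V / A = 1.63 in.

d ≈ 1.63 in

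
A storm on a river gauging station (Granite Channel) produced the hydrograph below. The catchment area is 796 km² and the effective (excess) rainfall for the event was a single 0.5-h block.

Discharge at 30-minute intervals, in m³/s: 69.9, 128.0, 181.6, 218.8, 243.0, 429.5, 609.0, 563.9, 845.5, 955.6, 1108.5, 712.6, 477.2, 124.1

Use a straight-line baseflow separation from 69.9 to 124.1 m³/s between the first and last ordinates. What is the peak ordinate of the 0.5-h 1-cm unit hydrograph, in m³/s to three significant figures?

Direct runoff: 0.00, 53.93, 103.36, 136.39, 156.42, 338.75, 514.08, 464.82, 742.25, 848.18, 996.91, 596.84, 357.27, 0.00 m³/s; ΣQ_DR = 5309 m³/s, peak = 996.91 m³/s.
Runoff depth d = ΣQ_DR·Δt / A = 5309 × 1800 / (796 km²) = 12.01 mm.
The 1-cm UH is the DRH scaled by (10 mm)/d, so U_p = 996.91 × 10/12.01 = 830 m³/s.

U_p ≈ 830 m³/s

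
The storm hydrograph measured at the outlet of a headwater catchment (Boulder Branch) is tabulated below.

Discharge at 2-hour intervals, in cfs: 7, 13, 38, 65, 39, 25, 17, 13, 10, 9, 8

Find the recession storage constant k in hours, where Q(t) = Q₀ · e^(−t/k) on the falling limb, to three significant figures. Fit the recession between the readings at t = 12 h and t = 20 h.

k ≈ 10.6 h

On the falling limb, Q drops from 17 to 8 cfs between t = 12 h and t = 20 h (Δt = 8 h).
k = −Δt / ln(Q₂/Q₁) = −8 / ln(8/17) = 10.6 h.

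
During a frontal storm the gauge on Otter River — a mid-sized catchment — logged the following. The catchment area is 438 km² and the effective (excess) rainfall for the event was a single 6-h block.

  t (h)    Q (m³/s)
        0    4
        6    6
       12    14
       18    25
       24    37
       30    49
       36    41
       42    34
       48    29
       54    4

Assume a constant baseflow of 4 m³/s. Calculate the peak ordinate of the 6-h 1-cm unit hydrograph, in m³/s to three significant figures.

Direct runoff: 0.0, 2.0, 10.0, 21.0, 33.0, 45.0, 37.0, 30.0, 25.0, 0.0 m³/s; ΣQ_DR = 203.0 m³/s, peak = 45.0 m³/s.
Runoff depth d = ΣQ_DR·Δt / A = 203.0 × 21600 / (438 km²) = 10.01 mm.
The 1-cm UH is the DRH scaled by (10 mm)/d, so U_p = 45.0 × 10/10.01 = 45.0 m³/s.

U_p ≈ 45.0 m³/s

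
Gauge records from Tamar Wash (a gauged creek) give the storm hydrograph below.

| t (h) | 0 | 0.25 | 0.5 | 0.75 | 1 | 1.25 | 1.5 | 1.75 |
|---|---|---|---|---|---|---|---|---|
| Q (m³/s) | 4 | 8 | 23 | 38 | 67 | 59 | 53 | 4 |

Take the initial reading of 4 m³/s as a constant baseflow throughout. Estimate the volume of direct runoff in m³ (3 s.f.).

Direct-runoff ordinates (Q − Q_b): 0.0, 4.0, 19.0, 34.0, 63.0, 55.0, 49.0, 0.0 m³/s.
ΣQ_DR = 224.0 m³/s.
With Δt = 0.25 h = 900 s, V = ΣQ_DR · Δt = 224.0 × 900 = 2.02 × 10^5 m³.

V ≈ 2.02 × 10^5 m³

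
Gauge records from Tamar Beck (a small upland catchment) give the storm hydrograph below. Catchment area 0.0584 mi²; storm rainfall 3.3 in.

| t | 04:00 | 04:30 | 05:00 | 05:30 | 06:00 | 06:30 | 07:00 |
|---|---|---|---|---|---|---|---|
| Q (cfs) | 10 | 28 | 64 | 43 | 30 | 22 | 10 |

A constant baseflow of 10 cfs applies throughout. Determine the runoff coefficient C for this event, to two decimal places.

C ≈ 0.55

ΣQ_DR = 137.0 cfs; V = ΣQ_DR·Δt = 2.466 × 10^5 ft³.
Runoff depth d = V / A = 1.818 in.
C = d / P = 1.818 / 3.3 = 0.55.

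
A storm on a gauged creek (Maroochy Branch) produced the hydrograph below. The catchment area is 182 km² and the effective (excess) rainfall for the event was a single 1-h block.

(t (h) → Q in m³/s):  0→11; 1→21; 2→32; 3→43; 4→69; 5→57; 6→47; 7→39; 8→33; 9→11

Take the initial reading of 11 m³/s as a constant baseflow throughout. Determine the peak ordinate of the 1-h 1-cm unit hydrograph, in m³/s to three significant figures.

U_p ≈ 116 m³/s

Direct runoff: 0.0, 10.0, 21.0, 32.0, 58.0, 46.0, 36.0, 28.0, 22.0, 0.0 m³/s; ΣQ_DR = 253.0 m³/s, peak = 58.0 m³/s.
Runoff depth d = ΣQ_DR·Δt / A = 253.0 × 3600 / (182 km²) = 5.004 mm.
The 1-cm UH is the DRH scaled by (10 mm)/d, so U_p = 58.0 × 10/5.004 = 116 m³/s.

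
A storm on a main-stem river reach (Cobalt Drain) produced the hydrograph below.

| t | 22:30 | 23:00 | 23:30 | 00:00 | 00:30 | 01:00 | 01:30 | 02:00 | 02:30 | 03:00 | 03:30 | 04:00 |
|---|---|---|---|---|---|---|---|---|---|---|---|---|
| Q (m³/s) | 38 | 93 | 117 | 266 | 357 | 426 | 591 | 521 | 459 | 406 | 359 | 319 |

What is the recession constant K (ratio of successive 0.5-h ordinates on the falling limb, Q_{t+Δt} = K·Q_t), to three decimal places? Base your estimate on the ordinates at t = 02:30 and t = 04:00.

Using the recession-limb readings at t = 02:30 and t = 04:00: Q falls from 459 to 319 m³/s over 3 intervals.
K = (Q₂/Q₁)^(1/3) = (319/459)^(1/3) = 0.886.

K ≈ 0.886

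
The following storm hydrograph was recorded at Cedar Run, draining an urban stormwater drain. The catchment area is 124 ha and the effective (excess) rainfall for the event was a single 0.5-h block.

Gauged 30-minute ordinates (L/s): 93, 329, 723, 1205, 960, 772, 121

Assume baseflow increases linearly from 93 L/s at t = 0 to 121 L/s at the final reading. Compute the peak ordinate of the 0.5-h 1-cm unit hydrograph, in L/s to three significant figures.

U_p ≈ 2190 L/s

Direct runoff: 0.00, 231.33, 620.67, 1098.00, 848.33, 655.67, 0.00 L/s; ΣQ_DR = 3454 L/s, peak = 1098.00 L/s.
Runoff depth d = ΣQ_DR·Δt / A = 3454 × 1800 / (124 ha) = 5.014 mm.
The 1-cm UH is the DRH scaled by (10 mm)/d, so U_p = 1098.00 × 10/5.014 = 2190 L/s.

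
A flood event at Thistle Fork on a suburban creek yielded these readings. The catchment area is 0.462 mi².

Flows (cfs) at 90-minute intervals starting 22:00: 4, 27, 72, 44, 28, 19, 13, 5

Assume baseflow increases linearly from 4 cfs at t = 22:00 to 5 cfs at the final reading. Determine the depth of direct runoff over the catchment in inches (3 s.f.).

Direct runoff: 0.00, 22.86, 67.71, 39.57, 23.43, 14.29, 8.14, 0.00 cfs; ΣQ_DR = 176.0 cfs.
V = ΣQ_DR · Δt = 176.0 × 5400 s = 9.504 × 10^5 ft³.
Over A = 0.462 mi², depth = V / A = 0.885 in.

d ≈ 0.885 in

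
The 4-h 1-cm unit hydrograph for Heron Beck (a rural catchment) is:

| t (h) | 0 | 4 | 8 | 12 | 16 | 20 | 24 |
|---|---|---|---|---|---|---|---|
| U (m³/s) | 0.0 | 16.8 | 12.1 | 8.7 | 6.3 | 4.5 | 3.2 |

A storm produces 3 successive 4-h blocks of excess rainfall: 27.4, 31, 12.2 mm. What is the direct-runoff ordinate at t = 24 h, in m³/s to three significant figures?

Q ≈ 30.4 m³/s

By discrete convolution, Q_j = Σ (P_i / 10 mm) · U_{j−i}.
At t = 24 h (j=6): Q = (27.4/10)·3.2 + (31/10)·4.5 + (12.2/10)·6.3 = 30.4 m³/s.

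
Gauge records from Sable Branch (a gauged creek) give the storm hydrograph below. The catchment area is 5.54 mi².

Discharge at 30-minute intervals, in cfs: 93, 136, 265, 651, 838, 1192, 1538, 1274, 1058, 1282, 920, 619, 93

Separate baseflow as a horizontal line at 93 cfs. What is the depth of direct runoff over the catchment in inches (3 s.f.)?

d ≈ 1.22 in

Direct runoff: 0.0, 43.0, 172.0, 558.0, 745.0, 1099.0, 1445.0, 1181.0, 965.0, 1189.0, 827.0, 526.0, 0.0 cfs; ΣQ_DR = 8750 cfs.
V = ΣQ_DR · Δt = 8750 × 1800 s = 1.575 × 10^7 ft³.
Over A = 5.54 mi², depth = V / A = 1.22 in.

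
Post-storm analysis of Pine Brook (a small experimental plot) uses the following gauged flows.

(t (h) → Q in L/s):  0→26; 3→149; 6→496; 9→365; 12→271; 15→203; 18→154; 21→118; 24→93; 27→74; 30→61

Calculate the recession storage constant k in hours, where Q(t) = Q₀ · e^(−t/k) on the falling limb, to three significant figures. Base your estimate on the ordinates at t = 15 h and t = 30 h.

On the falling limb, Q drops from 203 to 61 L/s between t = 15 h and t = 30 h (Δt = 15 h).
k = −Δt / ln(Q₂/Q₁) = −15 / ln(61/203) = 12.5 h.

k ≈ 12.5 h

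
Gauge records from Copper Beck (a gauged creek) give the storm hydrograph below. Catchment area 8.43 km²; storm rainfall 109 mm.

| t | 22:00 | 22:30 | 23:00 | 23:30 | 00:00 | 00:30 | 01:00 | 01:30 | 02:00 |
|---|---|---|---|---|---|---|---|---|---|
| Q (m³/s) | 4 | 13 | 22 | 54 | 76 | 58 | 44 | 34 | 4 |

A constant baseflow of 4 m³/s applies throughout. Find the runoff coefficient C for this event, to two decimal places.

ΣQ_DR = 273.0 m³/s; V = ΣQ_DR·Δt = 4.914 × 10^5 m³.
Runoff depth d = V / A = 58.29 mm.
C = d / P = 58.29 / 109 = 0.53.

C ≈ 0.53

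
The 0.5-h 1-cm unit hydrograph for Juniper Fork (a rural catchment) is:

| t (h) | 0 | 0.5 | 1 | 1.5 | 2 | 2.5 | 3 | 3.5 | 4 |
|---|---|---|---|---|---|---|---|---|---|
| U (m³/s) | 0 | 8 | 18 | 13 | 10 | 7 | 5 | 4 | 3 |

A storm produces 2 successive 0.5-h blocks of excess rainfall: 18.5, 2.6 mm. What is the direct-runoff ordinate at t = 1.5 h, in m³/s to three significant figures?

Q ≈ 28.7 m³/s

By discrete convolution, Q_j = Σ (P_i / 10 mm) · U_{j−i}.
At t = 1.5 h (j=3): Q = (18.5/10)·13 + (2.6/10)·18 = 28.7 m³/s.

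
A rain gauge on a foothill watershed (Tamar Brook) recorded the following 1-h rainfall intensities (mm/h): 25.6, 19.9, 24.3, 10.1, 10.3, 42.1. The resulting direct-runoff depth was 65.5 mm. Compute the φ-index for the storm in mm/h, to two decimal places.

φ ≈ 11.60 mm/h

Only the 4 blocks with intensity above φ contribute runoff: 25.6, 19.9, 24.3, 42.1 mm/h.
Σ(I−φ)·Δt = d  ⇒  (25.6+19.9+24.3+42.1 − 4φ)·1 = 65.5
φ = (111.9 − 65.5/1) / 4 = 11.60 mm/h.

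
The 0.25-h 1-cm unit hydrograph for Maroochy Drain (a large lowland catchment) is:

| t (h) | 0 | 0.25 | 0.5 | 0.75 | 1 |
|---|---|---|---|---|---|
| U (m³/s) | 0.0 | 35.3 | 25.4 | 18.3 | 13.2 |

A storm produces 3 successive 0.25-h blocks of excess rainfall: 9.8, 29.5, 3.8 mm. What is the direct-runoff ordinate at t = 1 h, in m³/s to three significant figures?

By discrete convolution, Q_j = Σ (P_i / 10 mm) · U_{j−i}.
At t = 1 h (j=4): Q = (9.8/10)·13.2 + (29.5/10)·18.3 + (3.8/10)·25.4 = 76.6 m³/s.

Q ≈ 76.6 m³/s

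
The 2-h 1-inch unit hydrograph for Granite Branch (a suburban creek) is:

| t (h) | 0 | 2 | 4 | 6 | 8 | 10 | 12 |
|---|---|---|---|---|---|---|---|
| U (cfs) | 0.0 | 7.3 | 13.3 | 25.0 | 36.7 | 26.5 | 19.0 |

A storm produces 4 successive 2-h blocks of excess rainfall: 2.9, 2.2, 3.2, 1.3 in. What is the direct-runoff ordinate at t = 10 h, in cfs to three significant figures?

By discrete convolution, Q_j = Σ (P_i / 1 in) · U_{j−i}.
At t = 10 h (j=5): Q = (2.9/1)·26.5 + (2.2/1)·36.7 + (3.2/1)·25.0 + (1.3/1)·13.3 = 255 cfs.

Q ≈ 255 cfs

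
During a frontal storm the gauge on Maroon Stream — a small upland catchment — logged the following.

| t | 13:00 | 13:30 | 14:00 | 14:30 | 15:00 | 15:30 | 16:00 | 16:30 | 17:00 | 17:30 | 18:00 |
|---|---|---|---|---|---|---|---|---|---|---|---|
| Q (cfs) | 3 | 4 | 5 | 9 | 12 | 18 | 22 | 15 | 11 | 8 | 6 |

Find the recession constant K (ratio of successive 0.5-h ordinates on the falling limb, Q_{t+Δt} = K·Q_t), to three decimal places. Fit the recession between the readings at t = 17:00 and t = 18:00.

Using the recession-limb readings at t = 17:00 and t = 18:00: Q falls from 11 to 6 cfs over 2 intervals.
K = (Q₂/Q₁)^(1/2) = (6/11)^(1/2) = 0.739.

K ≈ 0.739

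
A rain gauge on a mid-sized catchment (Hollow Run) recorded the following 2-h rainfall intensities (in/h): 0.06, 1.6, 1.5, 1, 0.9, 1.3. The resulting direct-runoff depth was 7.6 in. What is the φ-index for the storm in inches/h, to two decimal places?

φ ≈ 0.50 in/h

Only the 5 blocks with intensity above φ contribute runoff: 1.6, 1.5, 1, 0.9, 1.3 in/h.
Σ(I−φ)·Δt = d  ⇒  (1.6+1.5+1+0.9+1.3 − 5φ)·2 = 7.6
φ = (6.300 − 7.6/2) / 5 = 0.50 in/h.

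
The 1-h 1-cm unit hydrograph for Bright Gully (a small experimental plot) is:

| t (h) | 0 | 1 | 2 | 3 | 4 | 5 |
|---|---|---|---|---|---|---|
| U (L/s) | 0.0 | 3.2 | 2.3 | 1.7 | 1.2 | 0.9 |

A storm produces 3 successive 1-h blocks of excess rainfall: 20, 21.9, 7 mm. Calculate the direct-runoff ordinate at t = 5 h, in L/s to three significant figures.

By discrete convolution, Q_j = Σ (P_i / 10 mm) · U_{j−i}.
At t = 5 h (j=5): Q = (20/10)·0.9 + (21.9/10)·1.2 + (7/10)·1.7 = 5.62 L/s.

Q ≈ 5.62 L/s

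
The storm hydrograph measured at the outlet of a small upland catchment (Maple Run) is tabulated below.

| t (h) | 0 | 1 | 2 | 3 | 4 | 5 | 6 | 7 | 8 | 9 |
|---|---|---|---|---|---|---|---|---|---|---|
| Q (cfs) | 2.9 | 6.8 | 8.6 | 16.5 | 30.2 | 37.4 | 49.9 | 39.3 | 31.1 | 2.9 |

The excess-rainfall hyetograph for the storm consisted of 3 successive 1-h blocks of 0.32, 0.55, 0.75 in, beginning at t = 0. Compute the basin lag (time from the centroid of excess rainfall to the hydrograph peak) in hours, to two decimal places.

Centroid of excess rainfall: t_c = Σ P_i·t̄_i / ΣP_i = 1.7654 h (block centres at 0.5, 1.5, 2.5 h).
Hydrograph peak occurs at t = 6 h, so basin lag t_L = 6 − 1.7654 = 4.23 h.

t_L ≈ 4.23 h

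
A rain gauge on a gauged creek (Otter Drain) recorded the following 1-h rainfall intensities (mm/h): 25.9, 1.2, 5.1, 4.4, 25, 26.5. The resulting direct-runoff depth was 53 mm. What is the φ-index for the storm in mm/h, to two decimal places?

Only the 3 blocks with intensity above φ contribute runoff: 25.9, 25, 26.5 mm/h.
Σ(I−φ)·Δt = d  ⇒  (25.9+25+26.5 − 3φ)·1 = 53
φ = (77.40 − 53/1) / 3 = 8.13 mm/h.

φ ≈ 8.13 mm/h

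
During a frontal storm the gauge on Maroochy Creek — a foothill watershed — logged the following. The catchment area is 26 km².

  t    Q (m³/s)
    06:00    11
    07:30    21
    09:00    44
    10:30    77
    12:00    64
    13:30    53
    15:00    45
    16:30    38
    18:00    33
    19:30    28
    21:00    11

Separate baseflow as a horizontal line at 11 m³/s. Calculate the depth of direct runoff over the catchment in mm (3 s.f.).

d ≈ 63.1 mm

Direct runoff: 0.0, 10.0, 33.0, 66.0, 53.0, 42.0, 34.0, 27.0, 22.0, 17.0, 0.0 m³/s; ΣQ_DR = 304.0 m³/s.
V = ΣQ_DR · Δt = 304.0 × 5400 s = 1.642 × 10^6 m³.
Over A = 26 km², depth = V / A = 63.1 mm.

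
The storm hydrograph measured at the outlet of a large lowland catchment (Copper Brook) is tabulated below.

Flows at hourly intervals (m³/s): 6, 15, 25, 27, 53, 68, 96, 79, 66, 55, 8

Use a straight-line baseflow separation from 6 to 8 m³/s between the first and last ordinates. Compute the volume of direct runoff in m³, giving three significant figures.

V ≈ 1.52 × 10^6 m³

Direct-runoff ordinates (Q − Q_b): 0.00, 8.80, 18.60, 20.40, 46.20, 61.00, 88.80, 71.60, 58.40, 47.20, 0.00 m³/s.
ΣQ_DR = 421.0 m³/s.
With Δt = 1 h = 3600 s, V = ΣQ_DR · Δt = 421.0 × 3600 = 1.52 × 10^6 m³.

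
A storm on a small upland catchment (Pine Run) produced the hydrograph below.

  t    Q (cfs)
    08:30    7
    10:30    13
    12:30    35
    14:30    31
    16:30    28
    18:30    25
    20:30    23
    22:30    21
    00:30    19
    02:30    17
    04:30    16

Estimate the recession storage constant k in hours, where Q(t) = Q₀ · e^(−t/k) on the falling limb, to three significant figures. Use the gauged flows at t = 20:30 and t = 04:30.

On the falling limb, Q drops from 23 to 16 cfs between t = 20:30 and t = 04:30 (Δt = 8 h).
k = −Δt / ln(Q₂/Q₁) = −8 / ln(16/23) = 22.0 h.

k ≈ 22.0 h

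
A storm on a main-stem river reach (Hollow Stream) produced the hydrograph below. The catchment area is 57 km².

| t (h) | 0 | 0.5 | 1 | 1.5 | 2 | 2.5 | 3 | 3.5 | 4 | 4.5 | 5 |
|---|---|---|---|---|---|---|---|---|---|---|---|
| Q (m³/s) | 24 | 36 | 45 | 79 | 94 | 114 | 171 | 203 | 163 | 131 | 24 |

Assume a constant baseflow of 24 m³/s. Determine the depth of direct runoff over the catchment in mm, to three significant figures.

Direct runoff: 0.0, 12.0, 21.0, 55.0, 70.0, 90.0, 147.0, 179.0, 139.0, 107.0, 0.0 m³/s; ΣQ_DR = 820.0 m³/s.
V = ΣQ_DR · Δt = 820.0 × 1800 s = 1.476 × 10^6 m³.
Over A = 57 km², depth = V / A = 25.9 mm.

d ≈ 25.9 mm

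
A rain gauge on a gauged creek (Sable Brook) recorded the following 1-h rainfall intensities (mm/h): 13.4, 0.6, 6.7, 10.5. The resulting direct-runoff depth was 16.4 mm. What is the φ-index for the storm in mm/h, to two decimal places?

φ ≈ 4.73 mm/h

Only the 3 blocks with intensity above φ contribute runoff: 13.4, 6.7, 10.5 mm/h.
Σ(I−φ)·Δt = d  ⇒  (13.4+6.7+10.5 − 3φ)·1 = 16.4
φ = (30.60 − 16.4/1) / 3 = 4.73 mm/h.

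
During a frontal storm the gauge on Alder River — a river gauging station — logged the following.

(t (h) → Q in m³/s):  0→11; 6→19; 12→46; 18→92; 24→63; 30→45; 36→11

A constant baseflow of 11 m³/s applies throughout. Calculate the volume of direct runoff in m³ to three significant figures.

Direct-runoff ordinates (Q − Q_b): 0.0, 8.0, 35.0, 81.0, 52.0, 34.0, 0.0 m³/s.
ΣQ_DR = 210.0 m³/s.
With Δt = 6 h = 21600 s, V = ΣQ_DR · Δt = 210.0 × 21600 = 4.54 × 10^6 m³.

V ≈ 4.54 × 10^6 m³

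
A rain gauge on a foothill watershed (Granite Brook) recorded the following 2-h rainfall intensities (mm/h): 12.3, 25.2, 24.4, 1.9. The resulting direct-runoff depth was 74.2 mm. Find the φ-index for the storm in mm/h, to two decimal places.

φ ≈ 8.27 mm/h

Only the 3 blocks with intensity above φ contribute runoff: 12.3, 25.2, 24.4 mm/h.
Σ(I−φ)·Δt = d  ⇒  (12.3+25.2+24.4 − 3φ)·2 = 74.2
φ = (61.90 − 74.2/2) / 3 = 8.27 mm/h.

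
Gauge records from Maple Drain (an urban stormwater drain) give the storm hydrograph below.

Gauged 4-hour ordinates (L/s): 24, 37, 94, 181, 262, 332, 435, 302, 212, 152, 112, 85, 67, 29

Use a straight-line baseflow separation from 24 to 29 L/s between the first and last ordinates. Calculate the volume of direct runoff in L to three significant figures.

Direct-runoff ordinates (Q − Q_b): 0.00, 12.62, 69.23, 155.85, 236.46, 306.08, 408.69, 275.31, 184.92, 124.54, 84.15, 56.77, 38.38, 0.00 L/s.
ΣQ_DR = 1953 L/s.
With Δt = 4 h = 14400 s, V = ΣQ_DR · Δt = 1953 × 14400 = 2.81 × 10^7 L.

V ≈ 2.81 × 10^7 L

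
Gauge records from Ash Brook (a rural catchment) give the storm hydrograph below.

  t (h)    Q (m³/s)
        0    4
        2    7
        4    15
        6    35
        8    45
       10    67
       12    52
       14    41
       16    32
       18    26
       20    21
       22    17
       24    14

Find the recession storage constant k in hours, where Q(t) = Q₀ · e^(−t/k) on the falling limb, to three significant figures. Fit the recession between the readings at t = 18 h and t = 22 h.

k ≈ 9.41 h

On the falling limb, Q drops from 26 to 17 m³/s between t = 18 h and t = 22 h (Δt = 4 h).
k = −Δt / ln(Q₂/Q₁) = −4 / ln(17/26) = 9.41 h.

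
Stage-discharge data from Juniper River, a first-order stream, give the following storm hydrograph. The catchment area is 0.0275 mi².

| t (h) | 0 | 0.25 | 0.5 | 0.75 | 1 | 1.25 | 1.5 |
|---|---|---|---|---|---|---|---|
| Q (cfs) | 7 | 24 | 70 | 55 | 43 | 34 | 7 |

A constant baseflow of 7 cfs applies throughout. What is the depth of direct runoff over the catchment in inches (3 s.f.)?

Direct runoff: 0.0, 17.0, 63.0, 48.0, 36.0, 27.0, 0.0 cfs; ΣQ_DR = 191.0 cfs.
V = ΣQ_DR · Δt = 191.0 × 900 s = 1.719 × 10^5 ft³.
Over A = 0.0275 mi², depth = V / A = 2.69 in.

d ≈ 2.69 in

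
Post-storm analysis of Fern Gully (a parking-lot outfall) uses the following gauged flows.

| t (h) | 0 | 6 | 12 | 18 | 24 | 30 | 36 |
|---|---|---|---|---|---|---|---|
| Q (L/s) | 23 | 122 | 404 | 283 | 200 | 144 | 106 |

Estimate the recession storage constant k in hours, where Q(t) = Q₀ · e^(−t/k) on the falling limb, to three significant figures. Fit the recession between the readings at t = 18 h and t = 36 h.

On the falling limb, Q drops from 283 to 106 L/s between t = 18 h and t = 36 h (Δt = 18 h).
k = −Δt / ln(Q₂/Q₁) = −18 / ln(106/283) = 18.3 h.

k ≈ 18.3 h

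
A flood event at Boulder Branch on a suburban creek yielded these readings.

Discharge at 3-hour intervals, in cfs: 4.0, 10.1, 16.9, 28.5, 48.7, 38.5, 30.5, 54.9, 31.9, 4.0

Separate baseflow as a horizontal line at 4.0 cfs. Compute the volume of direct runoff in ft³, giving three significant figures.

Direct-runoff ordinates (Q − Q_b): 0.0, 6.1, 12.9, 24.5, 44.7, 34.5, 26.5, 50.9, 27.9, 0.0 cfs.
ΣQ_DR = 228.0 cfs.
With Δt = 3 h = 10800 s, V = ΣQ_DR · Δt = 228.0 × 10800 = 2.46 × 10^6 ft³.

V ≈ 2.46 × 10^6 ft³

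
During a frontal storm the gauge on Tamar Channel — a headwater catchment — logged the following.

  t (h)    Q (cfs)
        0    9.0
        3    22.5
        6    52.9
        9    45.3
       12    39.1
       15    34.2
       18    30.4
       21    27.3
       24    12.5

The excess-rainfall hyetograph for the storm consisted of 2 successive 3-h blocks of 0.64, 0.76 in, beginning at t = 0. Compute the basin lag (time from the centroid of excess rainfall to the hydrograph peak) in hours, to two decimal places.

Centroid of excess rainfall: t_c = Σ P_i·t̄_i / ΣP_i = 3.1286 h (block centres at 1.5, 4.5 h).
Hydrograph peak occurs at t = 6 h, so basin lag t_L = 6 − 3.1286 = 2.87 h.

t_L ≈ 2.87 h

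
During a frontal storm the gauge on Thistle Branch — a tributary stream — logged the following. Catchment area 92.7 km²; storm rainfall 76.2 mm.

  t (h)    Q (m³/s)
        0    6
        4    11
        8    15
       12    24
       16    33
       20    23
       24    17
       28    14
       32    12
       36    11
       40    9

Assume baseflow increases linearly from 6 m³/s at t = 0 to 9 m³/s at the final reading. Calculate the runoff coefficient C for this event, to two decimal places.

C ≈ 0.19

ΣQ_DR = 92.50 m³/s; V = ΣQ_DR·Δt = 1.332 × 10^6 m³.
Runoff depth d = V / A = 14.37 mm.
C = d / P = 14.37 / 76.2 = 0.19.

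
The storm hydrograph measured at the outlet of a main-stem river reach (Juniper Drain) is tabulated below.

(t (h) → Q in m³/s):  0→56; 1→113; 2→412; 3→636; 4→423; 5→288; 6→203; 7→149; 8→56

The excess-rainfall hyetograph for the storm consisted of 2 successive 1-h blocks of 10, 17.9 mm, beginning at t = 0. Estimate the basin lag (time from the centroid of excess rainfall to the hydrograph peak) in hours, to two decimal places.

Centroid of excess rainfall: t_c = Σ P_i·t̄_i / ΣP_i = 1.1416 h (block centres at 0.5, 1.5 h).
Hydrograph peak occurs at t = 3 h, so basin lag t_L = 3 − 1.1416 = 1.86 h.

t_L ≈ 1.86 h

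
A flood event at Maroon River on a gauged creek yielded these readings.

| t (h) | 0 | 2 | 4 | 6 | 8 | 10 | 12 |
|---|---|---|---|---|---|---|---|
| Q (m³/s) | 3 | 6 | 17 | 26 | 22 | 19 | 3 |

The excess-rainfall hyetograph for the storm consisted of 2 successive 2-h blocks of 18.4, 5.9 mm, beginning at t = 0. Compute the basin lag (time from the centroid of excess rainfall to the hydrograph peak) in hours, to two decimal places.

Centroid of excess rainfall: t_c = Σ P_i·t̄_i / ΣP_i = 1.4856 h (block centres at 1, 3 h).
Hydrograph peak occurs at t = 6 h, so basin lag t_L = 6 − 1.4856 = 4.51 h.

t_L ≈ 4.51 h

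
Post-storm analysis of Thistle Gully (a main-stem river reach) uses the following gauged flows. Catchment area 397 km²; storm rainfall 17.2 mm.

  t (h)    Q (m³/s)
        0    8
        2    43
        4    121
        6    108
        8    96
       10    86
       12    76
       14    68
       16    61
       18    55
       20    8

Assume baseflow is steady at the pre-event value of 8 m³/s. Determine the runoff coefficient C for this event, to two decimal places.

ΣQ_DR = 642.0 m³/s; V = ΣQ_DR·Δt = 4.622 × 10^6 m³.
Runoff depth d = V / A = 11.64 mm.
C = d / P = 11.64 / 17.2 = 0.68.

C ≈ 0.68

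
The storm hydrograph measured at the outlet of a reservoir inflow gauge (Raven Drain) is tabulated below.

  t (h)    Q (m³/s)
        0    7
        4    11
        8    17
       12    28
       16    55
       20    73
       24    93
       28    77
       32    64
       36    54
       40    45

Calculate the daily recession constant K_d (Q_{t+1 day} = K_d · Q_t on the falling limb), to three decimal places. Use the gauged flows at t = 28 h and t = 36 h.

Between t = 28 h and t = 36 h the flow falls from 77 to 54 m³/s over 2×4 h = 8 h.
Per-interval ratio K = (54/77)^(1/2) = 0.8374; K_d = K^(24/4) = 0.345.

K_d ≈ 0.345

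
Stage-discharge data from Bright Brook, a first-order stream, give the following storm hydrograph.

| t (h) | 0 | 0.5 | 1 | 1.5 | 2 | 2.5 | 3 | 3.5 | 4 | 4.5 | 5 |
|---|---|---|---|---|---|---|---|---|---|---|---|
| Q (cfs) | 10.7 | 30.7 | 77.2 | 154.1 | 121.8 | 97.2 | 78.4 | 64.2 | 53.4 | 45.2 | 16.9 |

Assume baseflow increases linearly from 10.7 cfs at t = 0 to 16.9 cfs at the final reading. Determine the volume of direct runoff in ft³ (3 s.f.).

Direct-runoff ordinates (Q − Q_b): 0.00, 19.38, 65.26, 141.54, 108.62, 83.40, 63.98, 49.16, 37.74, 28.92, 0.00 cfs.
ΣQ_DR = 598.0 cfs.
With Δt = 0.5 h = 1800 s, V = ΣQ_DR · Δt = 598.0 × 1800 = 1.08 × 10^6 ft³.

V ≈ 1.08 × 10^6 ft³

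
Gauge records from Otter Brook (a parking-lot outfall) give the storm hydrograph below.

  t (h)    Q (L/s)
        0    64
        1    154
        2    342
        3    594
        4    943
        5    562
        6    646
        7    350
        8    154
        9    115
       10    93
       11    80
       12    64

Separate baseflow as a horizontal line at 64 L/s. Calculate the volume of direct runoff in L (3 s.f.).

V ≈ 1.20 × 10^7 L

Direct-runoff ordinates (Q − Q_b): 0.0, 90.0, 278.0, 530.0, 879.0, 498.0, 582.0, 286.0, 90.0, 51.0, 29.0, 16.0, 0.0 L/s.
ΣQ_DR = 3329 L/s.
With Δt = 1 h = 3600 s, V = ΣQ_DR · Δt = 3329 × 3600 = 1.20 × 10^7 L.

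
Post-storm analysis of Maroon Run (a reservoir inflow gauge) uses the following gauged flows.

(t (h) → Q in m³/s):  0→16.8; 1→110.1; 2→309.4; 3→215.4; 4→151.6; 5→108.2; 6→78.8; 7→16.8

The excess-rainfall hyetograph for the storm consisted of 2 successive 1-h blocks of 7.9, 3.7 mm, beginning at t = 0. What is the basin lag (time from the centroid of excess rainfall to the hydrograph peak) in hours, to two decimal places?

t_L ≈ 1.18 h

Centroid of excess rainfall: t_c = Σ P_i·t̄_i / ΣP_i = 0.8190 h (block centres at 0.5, 1.5 h).
Hydrograph peak occurs at t = 2 h, so basin lag t_L = 2 − 0.8190 = 1.18 h.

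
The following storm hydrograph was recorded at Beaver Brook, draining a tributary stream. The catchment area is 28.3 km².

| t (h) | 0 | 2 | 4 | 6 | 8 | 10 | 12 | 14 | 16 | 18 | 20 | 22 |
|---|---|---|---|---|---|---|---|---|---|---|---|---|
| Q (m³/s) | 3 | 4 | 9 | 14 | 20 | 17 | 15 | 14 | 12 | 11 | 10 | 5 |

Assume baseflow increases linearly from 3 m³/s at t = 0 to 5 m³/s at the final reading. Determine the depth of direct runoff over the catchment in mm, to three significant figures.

Direct runoff: 0.00, 0.82, 5.64, 10.45, 16.27, 13.09, 10.91, 9.73, 7.55, 6.36, 5.18, 0.00 m³/s; ΣQ_DR = 86.00 m³/s.
V = ΣQ_DR · Δt = 86.00 × 7200 s = 6.192 × 10^5 m³.
Over A = 28.3 km², depth = V / A = 21.9 mm.

d ≈ 21.9 mm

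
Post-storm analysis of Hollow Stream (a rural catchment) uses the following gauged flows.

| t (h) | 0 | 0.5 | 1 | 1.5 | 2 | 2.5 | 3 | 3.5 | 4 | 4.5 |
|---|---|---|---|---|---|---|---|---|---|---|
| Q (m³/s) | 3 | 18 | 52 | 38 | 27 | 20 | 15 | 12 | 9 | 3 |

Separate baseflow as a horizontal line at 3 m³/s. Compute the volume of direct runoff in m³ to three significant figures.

V ≈ 3.01 × 10^5 m³

Direct-runoff ordinates (Q − Q_b): 0.0, 15.0, 49.0, 35.0, 24.0, 17.0, 12.0, 9.0, 6.0, 0.0 m³/s.
ΣQ_DR = 167.0 m³/s.
With Δt = 0.5 h = 1800 s, V = ΣQ_DR · Δt = 167.0 × 1800 = 3.01 × 10^5 m³.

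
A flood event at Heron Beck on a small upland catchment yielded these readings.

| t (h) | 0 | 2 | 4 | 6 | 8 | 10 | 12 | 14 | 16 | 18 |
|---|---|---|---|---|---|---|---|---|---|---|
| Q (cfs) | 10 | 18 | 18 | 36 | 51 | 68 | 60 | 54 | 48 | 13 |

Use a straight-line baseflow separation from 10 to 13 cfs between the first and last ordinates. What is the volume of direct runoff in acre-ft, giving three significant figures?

Direct-runoff ordinates (Q − Q_b): 0.00, 7.67, 7.33, 25.00, 39.67, 56.33, 48.00, 41.67, 35.33, 0.00 cfs.
ΣQ_DR = 261.0 cfs.
With Δt = 2 h = 7200 s, V = ΣQ_DR · Δt = 261.0 × 7200 = 1.88 × 10^6 ft³ = 43.1 acre-ft.

V ≈ 43.1 acre-ft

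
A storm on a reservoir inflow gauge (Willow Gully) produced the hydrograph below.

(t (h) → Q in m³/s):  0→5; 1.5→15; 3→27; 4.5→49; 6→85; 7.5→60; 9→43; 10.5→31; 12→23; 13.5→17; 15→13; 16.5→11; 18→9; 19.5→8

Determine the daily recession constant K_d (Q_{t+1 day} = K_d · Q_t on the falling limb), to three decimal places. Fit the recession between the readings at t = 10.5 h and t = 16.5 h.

Between t = 10.5 h and t = 16.5 h the flow falls from 31 to 11 m³/s over 4×1.5 h = 6 h.
Per-interval ratio K = (11/31)^(1/4) = 0.7718; K_d = K^(24/1.5) = 0.016.

K_d ≈ 0.016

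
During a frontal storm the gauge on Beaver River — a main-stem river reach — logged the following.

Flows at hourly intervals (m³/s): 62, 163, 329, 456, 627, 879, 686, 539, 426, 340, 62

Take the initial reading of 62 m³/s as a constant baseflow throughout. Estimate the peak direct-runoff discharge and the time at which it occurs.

Subtracting baseflow gives direct-runoff ordinates: 0.0, 101.0, 267.0, 394.0, 565.0, 817.0, 624.0, 477.0, 364.0, 278.0, 0.0 m³/s.
The maximum is 817.0 m³/s, occurring at the reading for t = 5 h.

Q_p = 817.0 m³/s at t = 5 h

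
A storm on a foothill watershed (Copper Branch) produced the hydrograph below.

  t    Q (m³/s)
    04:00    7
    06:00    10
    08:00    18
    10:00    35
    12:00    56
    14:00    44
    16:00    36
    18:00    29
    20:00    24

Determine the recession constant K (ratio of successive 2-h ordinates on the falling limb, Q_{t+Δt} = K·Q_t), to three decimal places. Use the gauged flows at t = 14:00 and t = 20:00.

Using the recession-limb readings at t = 14:00 and t = 20:00: Q falls from 44 to 24 m³/s over 3 intervals.
K = (Q₂/Q₁)^(1/3) = (24/44)^(1/3) = 0.817.

K ≈ 0.817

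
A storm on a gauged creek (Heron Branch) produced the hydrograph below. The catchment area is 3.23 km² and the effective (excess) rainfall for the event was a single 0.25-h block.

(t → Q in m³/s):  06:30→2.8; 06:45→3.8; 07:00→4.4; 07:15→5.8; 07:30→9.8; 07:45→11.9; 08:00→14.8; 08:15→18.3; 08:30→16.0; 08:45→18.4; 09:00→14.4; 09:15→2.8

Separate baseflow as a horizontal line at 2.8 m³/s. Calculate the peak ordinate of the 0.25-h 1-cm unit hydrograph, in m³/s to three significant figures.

Direct runoff: 0.0, 1.0, 1.6, 3.0, 7.0, 9.1, 12.0, 15.5, 13.2, 15.6, 11.6, 0.0 m³/s; ΣQ_DR = 89.60 m³/s, peak = 15.6 m³/s.
Runoff depth d = ΣQ_DR·Δt / A = 89.60 × 900 / (3.23 km²) = 24.97 mm.
The 1-cm UH is the DRH scaled by (10 mm)/d, so U_p = 15.6 × 10/24.97 = 6.25 m³/s.

U_p ≈ 6.25 m³/s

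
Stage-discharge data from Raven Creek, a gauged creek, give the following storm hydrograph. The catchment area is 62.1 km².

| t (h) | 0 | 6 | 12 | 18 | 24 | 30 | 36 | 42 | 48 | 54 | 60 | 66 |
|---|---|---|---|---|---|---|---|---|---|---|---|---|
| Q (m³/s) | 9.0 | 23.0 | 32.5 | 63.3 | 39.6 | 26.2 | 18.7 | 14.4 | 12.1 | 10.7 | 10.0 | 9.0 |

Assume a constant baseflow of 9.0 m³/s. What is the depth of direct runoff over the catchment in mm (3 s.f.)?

d ≈ 55.8 mm

Direct runoff: 0.0, 14.0, 23.5, 54.3, 30.6, 17.2, 9.7, 5.4, 3.1, 1.7, 1.0, 0.0 m³/s; ΣQ_DR = 160.5 m³/s.
V = ΣQ_DR · Δt = 160.5 × 21600 s = 3.467 × 10^6 m³.
Over A = 62.1 km², depth = V / A = 55.8 mm.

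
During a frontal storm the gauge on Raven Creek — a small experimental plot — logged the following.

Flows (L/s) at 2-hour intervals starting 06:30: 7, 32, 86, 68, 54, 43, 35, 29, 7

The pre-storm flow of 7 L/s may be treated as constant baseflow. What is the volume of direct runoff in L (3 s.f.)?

Direct-runoff ordinates (Q − Q_b): 0.0, 25.0, 79.0, 61.0, 47.0, 36.0, 28.0, 22.0, 0.0 L/s.
ΣQ_DR = 298.0 L/s.
With Δt = 2 h = 7200 s, V = ΣQ_DR · Δt = 298.0 × 7200 = 2.15 × 10^6 L.

V ≈ 2.15 × 10^6 L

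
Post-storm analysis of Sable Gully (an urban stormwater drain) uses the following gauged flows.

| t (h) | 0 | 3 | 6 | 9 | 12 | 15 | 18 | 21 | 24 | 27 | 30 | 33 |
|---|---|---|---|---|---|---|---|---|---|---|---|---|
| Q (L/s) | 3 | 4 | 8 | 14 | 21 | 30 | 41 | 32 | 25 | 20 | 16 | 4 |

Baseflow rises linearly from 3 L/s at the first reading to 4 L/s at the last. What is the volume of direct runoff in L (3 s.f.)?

V ≈ 1.90 × 10^6 L

Direct-runoff ordinates (Q − Q_b): 0.00, 0.91, 4.82, 10.73, 17.64, 26.55, 37.45, 28.36, 21.27, 16.18, 12.09, 0.00 L/s.
ΣQ_DR = 176.0 L/s.
With Δt = 3 h = 10800 s, V = ΣQ_DR · Δt = 176.0 × 10800 = 1.90 × 10^6 L.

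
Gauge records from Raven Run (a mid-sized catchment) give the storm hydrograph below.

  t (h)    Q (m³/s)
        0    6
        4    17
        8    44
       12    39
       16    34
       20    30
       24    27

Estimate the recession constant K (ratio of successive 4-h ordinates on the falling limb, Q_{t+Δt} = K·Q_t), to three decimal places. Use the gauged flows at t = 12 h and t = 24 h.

Using the recession-limb readings at t = 12 h and t = 24 h: Q falls from 39 to 27 m³/s over 3 intervals.
K = (Q₂/Q₁)^(1/3) = (27/39)^(1/3) = 0.885.

K ≈ 0.885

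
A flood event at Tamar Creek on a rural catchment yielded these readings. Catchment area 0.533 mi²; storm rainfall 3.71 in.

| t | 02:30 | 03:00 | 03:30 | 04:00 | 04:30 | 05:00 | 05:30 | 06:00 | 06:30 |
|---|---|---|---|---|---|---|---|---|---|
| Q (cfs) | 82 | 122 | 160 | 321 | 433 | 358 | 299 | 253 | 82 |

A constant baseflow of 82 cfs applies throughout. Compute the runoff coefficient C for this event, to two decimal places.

C ≈ 0.54

ΣQ_DR = 1372 cfs; V = ΣQ_DR·Δt = 2.470 × 10^6 ft³.
Runoff depth d = V / A = 1.994 in.
C = d / P = 1.994 / 3.71 = 0.54.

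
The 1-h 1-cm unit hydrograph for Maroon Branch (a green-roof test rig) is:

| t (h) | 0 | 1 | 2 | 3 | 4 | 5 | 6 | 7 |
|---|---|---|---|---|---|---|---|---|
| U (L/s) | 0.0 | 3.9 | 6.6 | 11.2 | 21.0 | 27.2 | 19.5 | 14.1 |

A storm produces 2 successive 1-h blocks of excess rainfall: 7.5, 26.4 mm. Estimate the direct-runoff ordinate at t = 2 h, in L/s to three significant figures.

Q ≈ 15.2 L/s

By discrete convolution, Q_j = Σ (P_i / 10 mm) · U_{j−i}.
At t = 2 h (j=2): Q = (7.5/10)·6.6 + (26.4/10)·3.9 = 15.2 L/s.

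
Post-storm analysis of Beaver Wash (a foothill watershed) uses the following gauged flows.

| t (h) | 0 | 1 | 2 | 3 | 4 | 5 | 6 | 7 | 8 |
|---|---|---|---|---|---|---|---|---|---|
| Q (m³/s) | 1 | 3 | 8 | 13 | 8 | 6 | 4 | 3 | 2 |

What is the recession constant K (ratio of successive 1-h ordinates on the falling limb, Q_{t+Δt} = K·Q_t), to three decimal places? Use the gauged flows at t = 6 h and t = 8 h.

K ≈ 0.707

Using the recession-limb readings at t = 6 h and t = 8 h: Q falls from 4 to 2 m³/s over 2 intervals.
K = (Q₂/Q₁)^(1/2) = (2/4)^(1/2) = 0.707.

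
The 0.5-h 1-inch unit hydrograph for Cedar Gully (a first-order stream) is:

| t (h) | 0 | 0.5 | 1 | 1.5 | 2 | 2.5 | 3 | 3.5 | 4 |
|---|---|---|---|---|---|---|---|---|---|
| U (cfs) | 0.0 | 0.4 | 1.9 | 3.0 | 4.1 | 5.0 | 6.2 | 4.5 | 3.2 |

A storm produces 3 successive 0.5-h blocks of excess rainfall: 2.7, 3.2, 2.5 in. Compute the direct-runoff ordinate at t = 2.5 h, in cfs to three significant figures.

Q ≈ 34.1 cfs

By discrete convolution, Q_j = Σ (P_i / 1 in) · U_{j−i}.
At t = 2.5 h (j=5): Q = (2.7/1)·5.0 + (3.2/1)·4.1 + (2.5/1)·3.0 = 34.1 cfs.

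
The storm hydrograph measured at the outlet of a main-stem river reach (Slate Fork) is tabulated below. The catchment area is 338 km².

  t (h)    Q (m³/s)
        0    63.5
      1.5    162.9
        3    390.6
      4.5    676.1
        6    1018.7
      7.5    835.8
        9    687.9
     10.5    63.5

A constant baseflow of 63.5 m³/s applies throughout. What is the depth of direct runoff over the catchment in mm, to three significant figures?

d ≈ 54.2 mm

Direct runoff: 0.0, 99.4, 327.1, 612.6, 955.2, 772.3, 624.4, 0.0 m³/s; ΣQ_DR = 3391 m³/s.
V = ΣQ_DR · Δt = 3391 × 5400 s = 1.831 × 10^7 m³.
Over A = 338 km², depth = V / A = 54.2 mm.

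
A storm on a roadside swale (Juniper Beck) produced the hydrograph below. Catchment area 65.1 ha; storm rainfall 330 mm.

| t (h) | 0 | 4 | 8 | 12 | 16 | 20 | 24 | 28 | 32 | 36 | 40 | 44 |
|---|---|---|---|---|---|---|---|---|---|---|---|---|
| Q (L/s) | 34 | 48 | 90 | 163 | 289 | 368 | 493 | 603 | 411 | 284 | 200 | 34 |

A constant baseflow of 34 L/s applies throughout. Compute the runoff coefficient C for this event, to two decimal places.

C ≈ 0.17

ΣQ_DR = 2609 L/s; V = ΣQ_DR·Δt = 3.757 × 10^7 L.
Runoff depth d = V / A = 57.71 mm.
C = d / P = 57.71 / 330 = 0.17.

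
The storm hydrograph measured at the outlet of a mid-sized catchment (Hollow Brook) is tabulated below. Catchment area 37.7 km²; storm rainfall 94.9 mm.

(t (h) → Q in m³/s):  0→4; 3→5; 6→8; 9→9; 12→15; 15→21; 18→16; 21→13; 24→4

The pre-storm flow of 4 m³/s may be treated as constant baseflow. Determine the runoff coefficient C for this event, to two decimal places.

ΣQ_DR = 59.00 m³/s; V = ΣQ_DR·Δt = 6.372 × 10^5 m³.
Runoff depth d = V / A = 16.90 mm.
C = d / P = 16.90 / 94.9 = 0.18.

C ≈ 0.18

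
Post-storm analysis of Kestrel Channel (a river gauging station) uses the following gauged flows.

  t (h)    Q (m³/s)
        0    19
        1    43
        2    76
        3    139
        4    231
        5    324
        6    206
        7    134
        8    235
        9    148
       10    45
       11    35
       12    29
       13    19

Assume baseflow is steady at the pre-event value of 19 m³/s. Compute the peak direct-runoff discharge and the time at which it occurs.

Q_p = 305.0 m³/s at t = 5 h

Subtracting baseflow gives direct-runoff ordinates: 0.0, 24.0, 57.0, 120.0, 212.0, 305.0, 187.0, 115.0, 216.0, 129.0, 26.0, 16.0, 10.0, 0.0 m³/s.
The maximum is 305.0 m³/s, occurring at the reading for t = 5 h.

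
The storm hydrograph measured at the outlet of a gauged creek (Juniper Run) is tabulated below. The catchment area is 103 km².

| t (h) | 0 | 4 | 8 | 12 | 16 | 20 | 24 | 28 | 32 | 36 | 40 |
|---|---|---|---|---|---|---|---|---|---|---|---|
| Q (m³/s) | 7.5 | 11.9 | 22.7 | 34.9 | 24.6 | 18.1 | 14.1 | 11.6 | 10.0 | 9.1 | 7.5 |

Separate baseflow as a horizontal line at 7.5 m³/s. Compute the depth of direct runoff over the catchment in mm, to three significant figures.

d ≈ 12.5 mm

Direct runoff: 0.0, 4.4, 15.2, 27.4, 17.1, 10.6, 6.6, 4.1, 2.5, 1.6, 0.0 m³/s; ΣQ_DR = 89.50 m³/s.
V = ΣQ_DR · Δt = 89.50 × 14400 s = 1.289 × 10^6 m³.
Over A = 103 km², depth = V / A = 12.5 mm.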